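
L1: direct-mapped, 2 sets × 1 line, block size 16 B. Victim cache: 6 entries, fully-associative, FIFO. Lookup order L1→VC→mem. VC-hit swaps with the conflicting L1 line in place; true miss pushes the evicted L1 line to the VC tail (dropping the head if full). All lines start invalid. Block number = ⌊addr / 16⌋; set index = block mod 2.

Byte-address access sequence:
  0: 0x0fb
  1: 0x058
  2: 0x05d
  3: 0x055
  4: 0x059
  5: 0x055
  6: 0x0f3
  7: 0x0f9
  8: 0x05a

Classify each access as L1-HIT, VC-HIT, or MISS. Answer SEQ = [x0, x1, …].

  [0] addr=0xfb blk=15 s=1: MISS | VC []
  [1] addr=0x58 blk=5 s=1: MISS | VC [15]
  [2] addr=0x5d blk=5 s=1: L1-HIT | VC [15]
  [3] addr=0x55 blk=5 s=1: L1-HIT | VC [15]
  [4] addr=0x59 blk=5 s=1: L1-HIT | VC [15]
  [5] addr=0x55 blk=5 s=1: L1-HIT | VC [15]
  [6] addr=0xf3 blk=15 s=1: VC-HIT | VC [5]
  [7] addr=0xf9 blk=15 s=1: L1-HIT | VC [5]
  [8] addr=0x5a blk=5 s=1: VC-HIT | VC [15]

SEQ = [MISS, MISS, L1-HIT, L1-HIT, L1-HIT, L1-HIT, VC-HIT, L1-HIT, VC-HIT]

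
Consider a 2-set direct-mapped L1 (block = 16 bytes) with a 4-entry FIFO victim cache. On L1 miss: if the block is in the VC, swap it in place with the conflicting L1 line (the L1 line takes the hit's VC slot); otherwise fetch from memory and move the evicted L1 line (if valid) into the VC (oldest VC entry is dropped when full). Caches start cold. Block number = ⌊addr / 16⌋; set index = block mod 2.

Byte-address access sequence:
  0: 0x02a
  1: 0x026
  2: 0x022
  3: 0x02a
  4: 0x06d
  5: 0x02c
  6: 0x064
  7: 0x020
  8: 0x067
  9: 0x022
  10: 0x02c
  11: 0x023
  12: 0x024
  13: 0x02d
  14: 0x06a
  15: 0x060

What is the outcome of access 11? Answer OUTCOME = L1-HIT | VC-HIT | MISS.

OUTCOME = L1-HIT

#0 0x2a→b2/s0 MISS; vc=[]
#1 0x26→b2/s0 L1-HIT; vc=[]
#2 0x22→b2/s0 L1-HIT; vc=[]
#3 0x2a→b2/s0 L1-HIT; vc=[]
#4 0x6d→b6/s0 MISS; vc=[2]
#5 0x2c→b2/s0 VC-HIT; vc=[6]
#6 0x64→b6/s0 VC-HIT; vc=[2]
#7 0x20→b2/s0 VC-HIT; vc=[6]
#8 0x67→b6/s0 VC-HIT; vc=[2]
#9 0x22→b2/s0 VC-HIT; vc=[6]
#10 0x2c→b2/s0 L1-HIT; vc=[6]
#11 0x23→b2/s0 L1-HIT; vc=[6]
#12 0x24→b2/s0 L1-HIT; vc=[6]
#13 0x2d→b2/s0 L1-HIT; vc=[6]
#14 0x6a→b6/s0 VC-HIT; vc=[2]
#15 0x60→b6/s0 L1-HIT; vc=[2]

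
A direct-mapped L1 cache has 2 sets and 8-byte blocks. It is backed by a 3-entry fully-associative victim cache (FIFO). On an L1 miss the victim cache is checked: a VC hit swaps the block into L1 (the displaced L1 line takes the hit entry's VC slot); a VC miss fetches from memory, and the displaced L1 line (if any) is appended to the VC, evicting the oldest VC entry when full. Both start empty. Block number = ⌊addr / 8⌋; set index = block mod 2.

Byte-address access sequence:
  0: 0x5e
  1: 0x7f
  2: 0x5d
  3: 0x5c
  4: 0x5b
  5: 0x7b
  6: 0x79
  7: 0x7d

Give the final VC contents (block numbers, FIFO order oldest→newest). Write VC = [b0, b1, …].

#0 0x5e→b11/s1 MISS; vc=[]
#1 0x7f→b15/s1 MISS; vc=[11]
#2 0x5d→b11/s1 VC-HIT; vc=[15]
#3 0x5c→b11/s1 L1-HIT; vc=[15]
#4 0x5b→b11/s1 L1-HIT; vc=[15]
#5 0x7b→b15/s1 VC-HIT; vc=[11]
#6 0x79→b15/s1 L1-HIT; vc=[11]
#7 0x7d→b15/s1 L1-HIT; vc=[11]

VC = [11]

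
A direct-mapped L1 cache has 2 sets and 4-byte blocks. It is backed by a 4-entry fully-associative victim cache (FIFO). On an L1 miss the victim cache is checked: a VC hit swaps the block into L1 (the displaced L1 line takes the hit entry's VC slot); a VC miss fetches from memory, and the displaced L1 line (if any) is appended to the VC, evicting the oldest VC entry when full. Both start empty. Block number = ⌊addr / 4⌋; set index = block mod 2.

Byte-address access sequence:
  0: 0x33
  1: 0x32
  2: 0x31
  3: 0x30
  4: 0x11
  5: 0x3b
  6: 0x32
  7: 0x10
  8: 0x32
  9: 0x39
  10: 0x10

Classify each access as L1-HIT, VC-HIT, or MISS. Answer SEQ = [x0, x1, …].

  [0] addr=0x33 blk=12 s=0: MISS | VC []
  [1] addr=0x32 blk=12 s=0: L1-HIT | VC []
  [2] addr=0x31 blk=12 s=0: L1-HIT | VC []
  [3] addr=0x30 blk=12 s=0: L1-HIT | VC []
  [4] addr=0x11 blk=4 s=0: MISS | VC [12]
  [5] addr=0x3b blk=14 s=0: MISS | VC [12, 4]
  [6] addr=0x32 blk=12 s=0: VC-HIT | VC [14, 4]
  [7] addr=0x10 blk=4 s=0: VC-HIT | VC [14, 12]
  [8] addr=0x32 blk=12 s=0: VC-HIT | VC [14, 4]
  [9] addr=0x39 blk=14 s=0: VC-HIT | VC [12, 4]
  [10] addr=0x10 blk=4 s=0: VC-HIT | VC [12, 14]

SEQ = [MISS, L1-HIT, L1-HIT, L1-HIT, MISS, MISS, VC-HIT, VC-HIT, VC-HIT, VC-HIT, VC-HIT]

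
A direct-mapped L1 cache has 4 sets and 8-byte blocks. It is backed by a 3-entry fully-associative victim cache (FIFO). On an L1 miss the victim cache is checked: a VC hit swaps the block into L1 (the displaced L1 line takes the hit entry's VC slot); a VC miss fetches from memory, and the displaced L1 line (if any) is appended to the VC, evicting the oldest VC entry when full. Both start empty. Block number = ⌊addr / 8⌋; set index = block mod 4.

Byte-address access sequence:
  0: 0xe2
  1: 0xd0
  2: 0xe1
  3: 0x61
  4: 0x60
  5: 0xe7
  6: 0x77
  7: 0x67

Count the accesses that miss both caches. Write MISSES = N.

#0 0xe2→b28/s0 MISS; vc=[]
#1 0xd0→b26/s2 MISS; vc=[]
#2 0xe1→b28/s0 L1-HIT; vc=[]
#3 0x61→b12/s0 MISS; vc=[28]
#4 0x60→b12/s0 L1-HIT; vc=[28]
#5 0xe7→b28/s0 VC-HIT; vc=[12]
#6 0x77→b14/s2 MISS; vc=[12,26]
#7 0x67→b12/s0 VC-HIT; vc=[28,26]

MISSES = 4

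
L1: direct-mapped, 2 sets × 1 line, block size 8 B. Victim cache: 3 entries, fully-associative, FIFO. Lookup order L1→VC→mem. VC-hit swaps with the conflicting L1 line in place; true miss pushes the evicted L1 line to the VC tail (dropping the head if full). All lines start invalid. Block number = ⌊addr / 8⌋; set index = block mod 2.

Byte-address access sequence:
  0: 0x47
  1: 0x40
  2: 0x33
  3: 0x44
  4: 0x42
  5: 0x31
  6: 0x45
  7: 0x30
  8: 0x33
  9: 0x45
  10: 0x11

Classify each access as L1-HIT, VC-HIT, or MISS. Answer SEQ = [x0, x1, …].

SEQ = [MISS, L1-HIT, MISS, VC-HIT, L1-HIT, VC-HIT, VC-HIT, VC-HIT, L1-HIT, VC-HIT, MISS]

0: 0x47 (blk 8, set 0) → MISS  vc=[]
1: 0x40 (blk 8, set 0) → L1-HIT  vc=[]
2: 0x33 (blk 6, set 0) → MISS  vc=[8]
3: 0x44 (blk 8, set 0) → VC-HIT  vc=[6]
4: 0x42 (blk 8, set 0) → L1-HIT  vc=[6]
5: 0x31 (blk 6, set 0) → VC-HIT  vc=[8]
6: 0x45 (blk 8, set 0) → VC-HIT  vc=[6]
7: 0x30 (blk 6, set 0) → VC-HIT  vc=[8]
8: 0x33 (blk 6, set 0) → L1-HIT  vc=[8]
9: 0x45 (blk 8, set 0) → VC-HIT  vc=[6]
10: 0x11 (blk 2, set 0) → MISS  vc=[6, 8]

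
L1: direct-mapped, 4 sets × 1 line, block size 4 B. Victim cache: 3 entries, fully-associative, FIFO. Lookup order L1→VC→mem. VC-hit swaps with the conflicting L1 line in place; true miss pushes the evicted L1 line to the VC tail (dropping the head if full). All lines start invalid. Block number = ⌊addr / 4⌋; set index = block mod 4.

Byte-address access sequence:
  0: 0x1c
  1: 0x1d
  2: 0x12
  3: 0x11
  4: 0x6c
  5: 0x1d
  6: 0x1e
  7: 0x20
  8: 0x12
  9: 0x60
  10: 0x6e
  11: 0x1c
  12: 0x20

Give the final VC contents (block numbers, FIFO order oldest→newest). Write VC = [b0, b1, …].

  [0] addr=0x1c blk=7 s=3: MISS | VC []
  [1] addr=0x1d blk=7 s=3: L1-HIT | VC []
  [2] addr=0x12 blk=4 s=0: MISS | VC []
  [3] addr=0x11 blk=4 s=0: L1-HIT | VC []
  [4] addr=0x6c blk=27 s=3: MISS | VC [7]
  [5] addr=0x1d blk=7 s=3: VC-HIT | VC [27]
  [6] addr=0x1e blk=7 s=3: L1-HIT | VC [27]
  [7] addr=0x20 blk=8 s=0: MISS | VC [27, 4]
  [8] addr=0x12 blk=4 s=0: VC-HIT | VC [27, 8]
  [9] addr=0x60 blk=24 s=0: MISS | VC [27, 8, 4]
  [10] addr=0x6e blk=27 s=3: VC-HIT | VC [7, 8, 4]
  [11] addr=0x1c blk=7 s=3: VC-HIT | VC [27, 8, 4]
  [12] addr=0x20 blk=8 s=0: VC-HIT | VC [27, 24, 4]

VC = [27, 24, 4]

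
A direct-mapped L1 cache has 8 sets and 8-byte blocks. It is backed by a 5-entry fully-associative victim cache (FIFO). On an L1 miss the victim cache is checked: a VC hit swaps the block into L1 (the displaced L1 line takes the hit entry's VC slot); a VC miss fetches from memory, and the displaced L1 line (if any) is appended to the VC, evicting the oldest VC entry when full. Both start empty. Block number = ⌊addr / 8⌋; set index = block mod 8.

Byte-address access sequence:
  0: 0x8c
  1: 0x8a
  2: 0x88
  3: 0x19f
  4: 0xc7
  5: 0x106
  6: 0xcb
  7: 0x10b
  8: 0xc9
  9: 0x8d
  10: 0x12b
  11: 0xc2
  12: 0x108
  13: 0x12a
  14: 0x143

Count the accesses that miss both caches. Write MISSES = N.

MISSES = 8

#0 0x8c→b17/s1 MISS; vc=[]
#1 0x8a→b17/s1 L1-HIT; vc=[]
#2 0x88→b17/s1 L1-HIT; vc=[]
#3 0x19f→b51/s3 MISS; vc=[]
#4 0xc7→b24/s0 MISS; vc=[]
#5 0x106→b32/s0 MISS; vc=[24]
#6 0xcb→b25/s1 MISS; vc=[24,17]
#7 0x10b→b33/s1 MISS; vc=[24,17,25]
#8 0xc9→b25/s1 VC-HIT; vc=[24,17,33]
#9 0x8d→b17/s1 VC-HIT; vc=[24,25,33]
#10 0x12b→b37/s5 MISS; vc=[24,25,33]
#11 0xc2→b24/s0 VC-HIT; vc=[32,25,33]
#12 0x108→b33/s1 VC-HIT; vc=[32,25,17]
#13 0x12a→b37/s5 L1-HIT; vc=[32,25,17]
#14 0x143→b40/s0 MISS; vc=[32,25,17,24]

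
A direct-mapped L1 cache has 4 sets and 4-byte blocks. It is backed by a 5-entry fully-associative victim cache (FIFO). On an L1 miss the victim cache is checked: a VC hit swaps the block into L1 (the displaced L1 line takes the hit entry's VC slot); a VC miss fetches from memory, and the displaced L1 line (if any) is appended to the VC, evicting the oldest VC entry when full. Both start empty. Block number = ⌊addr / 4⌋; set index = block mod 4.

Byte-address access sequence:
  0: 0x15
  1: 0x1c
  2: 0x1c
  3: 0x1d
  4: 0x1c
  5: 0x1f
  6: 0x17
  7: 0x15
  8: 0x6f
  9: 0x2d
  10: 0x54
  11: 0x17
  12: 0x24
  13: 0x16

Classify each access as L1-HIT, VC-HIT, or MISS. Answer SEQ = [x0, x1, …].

SEQ = [MISS, MISS, L1-HIT, L1-HIT, L1-HIT, L1-HIT, L1-HIT, L1-HIT, MISS, MISS, MISS, VC-HIT, MISS, VC-HIT]

  [0] addr=0x15 blk=5 s=1: MISS | VC []
  [1] addr=0x1c blk=7 s=3: MISS | VC []
  [2] addr=0x1c blk=7 s=3: L1-HIT | VC []
  [3] addr=0x1d blk=7 s=3: L1-HIT | VC []
  [4] addr=0x1c blk=7 s=3: L1-HIT | VC []
  [5] addr=0x1f blk=7 s=3: L1-HIT | VC []
  [6] addr=0x17 blk=5 s=1: L1-HIT | VC []
  [7] addr=0x15 blk=5 s=1: L1-HIT | VC []
  [8] addr=0x6f blk=27 s=3: MISS | VC [7]
  [9] addr=0x2d blk=11 s=3: MISS | VC [7, 27]
  [10] addr=0x54 blk=21 s=1: MISS | VC [7, 27, 5]
  [11] addr=0x17 blk=5 s=1: VC-HIT | VC [7, 27, 21]
  [12] addr=0x24 blk=9 s=1: MISS | VC [7, 27, 21, 5]
  [13] addr=0x16 blk=5 s=1: VC-HIT | VC [7, 27, 21, 9]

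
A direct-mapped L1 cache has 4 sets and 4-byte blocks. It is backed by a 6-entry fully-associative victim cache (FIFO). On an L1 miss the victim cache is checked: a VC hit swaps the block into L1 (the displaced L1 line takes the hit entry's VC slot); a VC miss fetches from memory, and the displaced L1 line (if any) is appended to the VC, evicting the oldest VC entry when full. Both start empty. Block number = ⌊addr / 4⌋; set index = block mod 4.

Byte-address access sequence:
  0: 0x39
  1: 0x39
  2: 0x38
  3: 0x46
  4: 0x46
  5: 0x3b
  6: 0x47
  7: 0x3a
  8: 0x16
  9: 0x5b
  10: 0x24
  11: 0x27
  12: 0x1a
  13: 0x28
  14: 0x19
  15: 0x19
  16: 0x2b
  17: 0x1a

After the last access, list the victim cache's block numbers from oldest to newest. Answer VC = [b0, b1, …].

  [0] addr=0x39 blk=14 s=2: MISS | VC []
  [1] addr=0x39 blk=14 s=2: L1-HIT | VC []
  [2] addr=0x38 blk=14 s=2: L1-HIT | VC []
  [3] addr=0x46 blk=17 s=1: MISS | VC []
  [4] addr=0x46 blk=17 s=1: L1-HIT | VC []
  [5] addr=0x3b blk=14 s=2: L1-HIT | VC []
  [6] addr=0x47 blk=17 s=1: L1-HIT | VC []
  [7] addr=0x3a blk=14 s=2: L1-HIT | VC []
  [8] addr=0x16 blk=5 s=1: MISS | VC [17]
  [9] addr=0x5b blk=22 s=2: MISS | VC [17, 14]
  [10] addr=0x24 blk=9 s=1: MISS | VC [17, 14, 5]
  [11] addr=0x27 blk=9 s=1: L1-HIT | VC [17, 14, 5]
  [12] addr=0x1a blk=6 s=2: MISS | VC [17, 14, 5, 22]
  [13] addr=0x28 blk=10 s=2: MISS | VC [17, 14, 5, 22, 6]
  [14] addr=0x19 blk=6 s=2: VC-HIT | VC [17, 14, 5, 22, 10]
  [15] addr=0x19 blk=6 s=2: L1-HIT | VC [17, 14, 5, 22, 10]
  [16] addr=0x2b blk=10 s=2: VC-HIT | VC [17, 14, 5, 22, 6]
  [17] addr=0x1a blk=6 s=2: VC-HIT | VC [17, 14, 5, 22, 10]

VC = [17, 14, 5, 22, 10]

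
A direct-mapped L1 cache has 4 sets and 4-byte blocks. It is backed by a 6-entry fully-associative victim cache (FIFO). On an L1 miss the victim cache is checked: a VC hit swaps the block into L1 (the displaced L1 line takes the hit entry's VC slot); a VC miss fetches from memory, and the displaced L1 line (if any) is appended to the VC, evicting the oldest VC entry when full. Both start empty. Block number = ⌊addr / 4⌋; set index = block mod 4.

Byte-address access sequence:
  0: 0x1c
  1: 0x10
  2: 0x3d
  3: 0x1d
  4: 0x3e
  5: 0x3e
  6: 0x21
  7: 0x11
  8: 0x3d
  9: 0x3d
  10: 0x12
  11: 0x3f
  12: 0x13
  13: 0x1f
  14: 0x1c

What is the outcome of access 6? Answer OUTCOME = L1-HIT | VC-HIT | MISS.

  [0] addr=0x1c blk=7 s=3: MISS | VC []
  [1] addr=0x10 blk=4 s=0: MISS | VC []
  [2] addr=0x3d blk=15 s=3: MISS | VC [7]
  [3] addr=0x1d blk=7 s=3: VC-HIT | VC [15]
  [4] addr=0x3e blk=15 s=3: VC-HIT | VC [7]
  [5] addr=0x3e blk=15 s=3: L1-HIT | VC [7]
  [6] addr=0x21 blk=8 s=0: MISS | VC [7, 4]
  [7] addr=0x11 blk=4 s=0: VC-HIT | VC [7, 8]
  [8] addr=0x3d blk=15 s=3: L1-HIT | VC [7, 8]
  [9] addr=0x3d blk=15 s=3: L1-HIT | VC [7, 8]
  [10] addr=0x12 blk=4 s=0: L1-HIT | VC [7, 8]
  [11] addr=0x3f blk=15 s=3: L1-HIT | VC [7, 8]
  [12] addr=0x13 blk=4 s=0: L1-HIT | VC [7, 8]
  [13] addr=0x1f blk=7 s=3: VC-HIT | VC [15, 8]
  [14] addr=0x1c blk=7 s=3: L1-HIT | VC [15, 8]

OUTCOME = MISS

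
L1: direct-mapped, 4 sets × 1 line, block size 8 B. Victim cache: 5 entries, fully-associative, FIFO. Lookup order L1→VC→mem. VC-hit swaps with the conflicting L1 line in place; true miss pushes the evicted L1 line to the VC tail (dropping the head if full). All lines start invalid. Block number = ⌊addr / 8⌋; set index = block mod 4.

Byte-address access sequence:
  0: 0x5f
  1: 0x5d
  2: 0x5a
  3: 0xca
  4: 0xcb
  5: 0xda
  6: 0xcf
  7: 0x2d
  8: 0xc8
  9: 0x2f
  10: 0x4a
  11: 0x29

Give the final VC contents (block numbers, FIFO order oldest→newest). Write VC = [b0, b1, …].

0: 0x5f (blk 11, set 3) → MISS  vc=[]
1: 0x5d (blk 11, set 3) → L1-HIT  vc=[]
2: 0x5a (blk 11, set 3) → L1-HIT  vc=[]
3: 0xca (blk 25, set 1) → MISS  vc=[]
4: 0xcb (blk 25, set 1) → L1-HIT  vc=[]
5: 0xda (blk 27, set 3) → MISS  vc=[11]
6: 0xcf (blk 25, set 1) → L1-HIT  vc=[11]
7: 0x2d (blk 5, set 1) → MISS  vc=[11, 25]
8: 0xc8 (blk 25, set 1) → VC-HIT  vc=[11, 5]
9: 0x2f (blk 5, set 1) → VC-HIT  vc=[11, 25]
10: 0x4a (blk 9, set 1) → MISS  vc=[11, 25, 5]
11: 0x29 (blk 5, set 1) → VC-HIT  vc=[11, 25, 9]

VC = [11, 25, 9]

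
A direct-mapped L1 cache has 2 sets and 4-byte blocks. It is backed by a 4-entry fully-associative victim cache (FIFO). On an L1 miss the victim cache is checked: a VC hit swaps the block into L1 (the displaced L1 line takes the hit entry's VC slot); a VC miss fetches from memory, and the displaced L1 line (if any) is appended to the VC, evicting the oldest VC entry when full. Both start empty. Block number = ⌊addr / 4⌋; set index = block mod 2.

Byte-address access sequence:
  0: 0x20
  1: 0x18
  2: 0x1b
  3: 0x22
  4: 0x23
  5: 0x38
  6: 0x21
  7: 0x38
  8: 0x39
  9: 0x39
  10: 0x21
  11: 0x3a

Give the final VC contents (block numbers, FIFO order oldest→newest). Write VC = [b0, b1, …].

0: 0x20 (blk 8, set 0) → MISS  vc=[]
1: 0x18 (blk 6, set 0) → MISS  vc=[8]
2: 0x1b (blk 6, set 0) → L1-HIT  vc=[8]
3: 0x22 (blk 8, set 0) → VC-HIT  vc=[6]
4: 0x23 (blk 8, set 0) → L1-HIT  vc=[6]
5: 0x38 (blk 14, set 0) → MISS  vc=[6, 8]
6: 0x21 (blk 8, set 0) → VC-HIT  vc=[6, 14]
7: 0x38 (blk 14, set 0) → VC-HIT  vc=[6, 8]
8: 0x39 (blk 14, set 0) → L1-HIT  vc=[6, 8]
9: 0x39 (blk 14, set 0) → L1-HIT  vc=[6, 8]
10: 0x21 (blk 8, set 0) → VC-HIT  vc=[6, 14]
11: 0x3a (blk 14, set 0) → VC-HIT  vc=[6, 8]

VC = [6, 8]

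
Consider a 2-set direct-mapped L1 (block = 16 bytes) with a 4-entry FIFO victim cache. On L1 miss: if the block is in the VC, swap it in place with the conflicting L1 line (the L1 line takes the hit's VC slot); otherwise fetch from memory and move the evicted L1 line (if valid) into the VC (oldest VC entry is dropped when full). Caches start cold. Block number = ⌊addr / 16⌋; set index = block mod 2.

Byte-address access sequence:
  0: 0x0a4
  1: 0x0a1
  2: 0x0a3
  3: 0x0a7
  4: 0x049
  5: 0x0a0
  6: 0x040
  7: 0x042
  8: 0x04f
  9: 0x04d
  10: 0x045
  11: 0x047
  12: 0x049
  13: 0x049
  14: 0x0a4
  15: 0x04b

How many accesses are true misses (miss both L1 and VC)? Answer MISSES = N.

MISSES = 2

0: 0xa4 (blk 10, set 0) → MISS  vc=[]
1: 0xa1 (blk 10, set 0) → L1-HIT  vc=[]
2: 0xa3 (blk 10, set 0) → L1-HIT  vc=[]
3: 0xa7 (blk 10, set 0) → L1-HIT  vc=[]
4: 0x49 (blk 4, set 0) → MISS  vc=[10]
5: 0xa0 (blk 10, set 0) → VC-HIT  vc=[4]
6: 0x40 (blk 4, set 0) → VC-HIT  vc=[10]
7: 0x42 (blk 4, set 0) → L1-HIT  vc=[10]
8: 0x4f (blk 4, set 0) → L1-HIT  vc=[10]
9: 0x4d (blk 4, set 0) → L1-HIT  vc=[10]
10: 0x45 (blk 4, set 0) → L1-HIT  vc=[10]
11: 0x47 (blk 4, set 0) → L1-HIT  vc=[10]
12: 0x49 (blk 4, set 0) → L1-HIT  vc=[10]
13: 0x49 (blk 4, set 0) → L1-HIT  vc=[10]
14: 0xa4 (blk 10, set 0) → VC-HIT  vc=[4]
15: 0x4b (blk 4, set 0) → VC-HIT  vc=[10]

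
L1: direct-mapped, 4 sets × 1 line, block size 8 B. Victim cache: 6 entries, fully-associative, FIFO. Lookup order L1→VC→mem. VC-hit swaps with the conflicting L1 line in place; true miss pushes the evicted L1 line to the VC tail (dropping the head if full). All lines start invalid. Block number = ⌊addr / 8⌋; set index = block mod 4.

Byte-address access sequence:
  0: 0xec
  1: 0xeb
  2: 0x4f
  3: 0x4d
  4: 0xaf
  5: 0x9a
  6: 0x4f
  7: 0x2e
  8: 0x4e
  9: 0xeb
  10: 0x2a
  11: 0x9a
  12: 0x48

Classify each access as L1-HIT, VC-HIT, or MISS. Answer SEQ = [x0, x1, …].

#0 0xec→b29/s1 MISS; vc=[]
#1 0xeb→b29/s1 L1-HIT; vc=[]
#2 0x4f→b9/s1 MISS; vc=[29]
#3 0x4d→b9/s1 L1-HIT; vc=[29]
#4 0xaf→b21/s1 MISS; vc=[29,9]
#5 0x9a→b19/s3 MISS; vc=[29,9]
#6 0x4f→b9/s1 VC-HIT; vc=[29,21]
#7 0x2e→b5/s1 MISS; vc=[29,21,9]
#8 0x4e→b9/s1 VC-HIT; vc=[29,21,5]
#9 0xeb→b29/s1 VC-HIT; vc=[9,21,5]
#10 0x2a→b5/s1 VC-HIT; vc=[9,21,29]
#11 0x9a→b19/s3 L1-HIT; vc=[9,21,29]
#12 0x48→b9/s1 VC-HIT; vc=[5,21,29]

SEQ = [MISS, L1-HIT, MISS, L1-HIT, MISS, MISS, VC-HIT, MISS, VC-HIT, VC-HIT, VC-HIT, L1-HIT, VC-HIT]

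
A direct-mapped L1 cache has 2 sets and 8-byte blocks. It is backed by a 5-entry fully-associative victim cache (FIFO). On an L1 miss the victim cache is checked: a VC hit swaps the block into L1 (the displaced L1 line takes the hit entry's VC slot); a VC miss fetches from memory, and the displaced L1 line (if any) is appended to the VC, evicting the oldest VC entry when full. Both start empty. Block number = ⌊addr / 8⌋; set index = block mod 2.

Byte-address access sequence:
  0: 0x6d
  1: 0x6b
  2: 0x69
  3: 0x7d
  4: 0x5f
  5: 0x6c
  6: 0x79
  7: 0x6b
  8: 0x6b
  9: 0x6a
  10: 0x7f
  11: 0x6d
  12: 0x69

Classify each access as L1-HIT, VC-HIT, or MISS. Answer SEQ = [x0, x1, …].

  [0] addr=0x6d blk=13 s=1: MISS | VC []
  [1] addr=0x6b blk=13 s=1: L1-HIT | VC []
  [2] addr=0x69 blk=13 s=1: L1-HIT | VC []
  [3] addr=0x7d blk=15 s=1: MISS | VC [13]
  [4] addr=0x5f blk=11 s=1: MISS | VC [13, 15]
  [5] addr=0x6c blk=13 s=1: VC-HIT | VC [11, 15]
  [6] addr=0x79 blk=15 s=1: VC-HIT | VC [11, 13]
  [7] addr=0x6b blk=13 s=1: VC-HIT | VC [11, 15]
  [8] addr=0x6b blk=13 s=1: L1-HIT | VC [11, 15]
  [9] addr=0x6a blk=13 s=1: L1-HIT | VC [11, 15]
  [10] addr=0x7f blk=15 s=1: VC-HIT | VC [11, 13]
  [11] addr=0x6d blk=13 s=1: VC-HIT | VC [11, 15]
  [12] addr=0x69 blk=13 s=1: L1-HIT | VC [11, 15]

SEQ = [MISS, L1-HIT, L1-HIT, MISS, MISS, VC-HIT, VC-HIT, VC-HIT, L1-HIT, L1-HIT, VC-HIT, VC-HIT, L1-HIT]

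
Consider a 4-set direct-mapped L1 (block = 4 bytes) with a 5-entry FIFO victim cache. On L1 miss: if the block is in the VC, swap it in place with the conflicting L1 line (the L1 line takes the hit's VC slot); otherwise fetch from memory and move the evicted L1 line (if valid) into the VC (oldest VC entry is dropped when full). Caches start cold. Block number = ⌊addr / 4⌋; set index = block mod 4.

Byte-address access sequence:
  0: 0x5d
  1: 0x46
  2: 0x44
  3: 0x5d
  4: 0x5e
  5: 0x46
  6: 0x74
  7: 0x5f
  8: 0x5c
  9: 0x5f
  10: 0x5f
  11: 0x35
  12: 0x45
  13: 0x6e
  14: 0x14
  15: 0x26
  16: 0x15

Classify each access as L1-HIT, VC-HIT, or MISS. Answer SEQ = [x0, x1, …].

#0 0x5d→b23/s3 MISS; vc=[]
#1 0x46→b17/s1 MISS; vc=[]
#2 0x44→b17/s1 L1-HIT; vc=[]
#3 0x5d→b23/s3 L1-HIT; vc=[]
#4 0x5e→b23/s3 L1-HIT; vc=[]
#5 0x46→b17/s1 L1-HIT; vc=[]
#6 0x74→b29/s1 MISS; vc=[17]
#7 0x5f→b23/s3 L1-HIT; vc=[17]
#8 0x5c→b23/s3 L1-HIT; vc=[17]
#9 0x5f→b23/s3 L1-HIT; vc=[17]
#10 0x5f→b23/s3 L1-HIT; vc=[17]
#11 0x35→b13/s1 MISS; vc=[17,29]
#12 0x45→b17/s1 VC-HIT; vc=[13,29]
#13 0x6e→b27/s3 MISS; vc=[13,29,23]
#14 0x14→b5/s1 MISS; vc=[13,29,23,17]
#15 0x26→b9/s1 MISS; vc=[13,29,23,17,5]
#16 0x15→b5/s1 VC-HIT; vc=[13,29,23,17,9]

SEQ = [MISS, MISS, L1-HIT, L1-HIT, L1-HIT, L1-HIT, MISS, L1-HIT, L1-HIT, L1-HIT, L1-HIT, MISS, VC-HIT, MISS, MISS, MISS, VC-HIT]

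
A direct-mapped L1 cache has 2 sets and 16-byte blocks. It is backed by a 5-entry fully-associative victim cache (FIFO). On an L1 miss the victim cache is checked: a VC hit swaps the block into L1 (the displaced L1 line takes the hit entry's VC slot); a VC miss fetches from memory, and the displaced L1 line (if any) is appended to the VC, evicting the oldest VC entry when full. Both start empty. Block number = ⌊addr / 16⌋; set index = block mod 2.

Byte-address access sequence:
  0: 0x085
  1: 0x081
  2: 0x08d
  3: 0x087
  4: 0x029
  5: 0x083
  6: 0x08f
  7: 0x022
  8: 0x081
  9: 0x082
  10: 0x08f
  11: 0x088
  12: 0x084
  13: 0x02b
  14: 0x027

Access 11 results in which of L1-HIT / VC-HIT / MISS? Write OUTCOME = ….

  [0] addr=0x85 blk=8 s=0: MISS | VC []
  [1] addr=0x81 blk=8 s=0: L1-HIT | VC []
  [2] addr=0x8d blk=8 s=0: L1-HIT | VC []
  [3] addr=0x87 blk=8 s=0: L1-HIT | VC []
  [4] addr=0x29 blk=2 s=0: MISS | VC [8]
  [5] addr=0x83 blk=8 s=0: VC-HIT | VC [2]
  [6] addr=0x8f blk=8 s=0: L1-HIT | VC [2]
  [7] addr=0x22 blk=2 s=0: VC-HIT | VC [8]
  [8] addr=0x81 blk=8 s=0: VC-HIT | VC [2]
  [9] addr=0x82 blk=8 s=0: L1-HIT | VC [2]
  [10] addr=0x8f blk=8 s=0: L1-HIT | VC [2]
  [11] addr=0x88 blk=8 s=0: L1-HIT | VC [2]
  [12] addr=0x84 blk=8 s=0: L1-HIT | VC [2]
  [13] addr=0x2b blk=2 s=0: VC-HIT | VC [8]
  [14] addr=0x27 blk=2 s=0: L1-HIT | VC [8]

OUTCOME = L1-HIT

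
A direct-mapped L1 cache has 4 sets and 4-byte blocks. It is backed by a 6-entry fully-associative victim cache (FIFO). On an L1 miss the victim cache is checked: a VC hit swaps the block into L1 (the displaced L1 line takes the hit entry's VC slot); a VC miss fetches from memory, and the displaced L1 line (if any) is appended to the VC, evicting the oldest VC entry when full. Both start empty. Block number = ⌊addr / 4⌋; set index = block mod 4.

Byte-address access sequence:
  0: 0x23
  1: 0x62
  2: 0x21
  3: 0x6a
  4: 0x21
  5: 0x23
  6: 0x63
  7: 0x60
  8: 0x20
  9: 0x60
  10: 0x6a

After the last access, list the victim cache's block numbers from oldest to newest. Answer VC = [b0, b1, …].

VC = [8]

0: 0x23 (blk 8, set 0) → MISS  vc=[]
1: 0x62 (blk 24, set 0) → MISS  vc=[8]
2: 0x21 (blk 8, set 0) → VC-HIT  vc=[24]
3: 0x6a (blk 26, set 2) → MISS  vc=[24]
4: 0x21 (blk 8, set 0) → L1-HIT  vc=[24]
5: 0x23 (blk 8, set 0) → L1-HIT  vc=[24]
6: 0x63 (blk 24, set 0) → VC-HIT  vc=[8]
7: 0x60 (blk 24, set 0) → L1-HIT  vc=[8]
8: 0x20 (blk 8, set 0) → VC-HIT  vc=[24]
9: 0x60 (blk 24, set 0) → VC-HIT  vc=[8]
10: 0x6a (blk 26, set 2) → L1-HIT  vc=[8]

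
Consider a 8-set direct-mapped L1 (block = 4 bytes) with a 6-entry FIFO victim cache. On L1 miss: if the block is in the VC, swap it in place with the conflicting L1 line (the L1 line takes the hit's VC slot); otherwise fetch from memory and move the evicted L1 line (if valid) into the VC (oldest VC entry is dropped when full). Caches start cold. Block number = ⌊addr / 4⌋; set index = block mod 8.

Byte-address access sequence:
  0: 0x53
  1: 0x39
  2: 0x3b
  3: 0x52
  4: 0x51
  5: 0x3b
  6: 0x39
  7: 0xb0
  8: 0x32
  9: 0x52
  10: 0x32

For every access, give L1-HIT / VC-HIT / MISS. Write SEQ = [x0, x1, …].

#0 0x53→b20/s4 MISS; vc=[]
#1 0x39→b14/s6 MISS; vc=[]
#2 0x3b→b14/s6 L1-HIT; vc=[]
#3 0x52→b20/s4 L1-HIT; vc=[]
#4 0x51→b20/s4 L1-HIT; vc=[]
#5 0x3b→b14/s6 L1-HIT; vc=[]
#6 0x39→b14/s6 L1-HIT; vc=[]
#7 0xb0→b44/s4 MISS; vc=[20]
#8 0x32→b12/s4 MISS; vc=[20,44]
#9 0x52→b20/s4 VC-HIT; vc=[12,44]
#10 0x32→b12/s4 VC-HIT; vc=[20,44]

SEQ = [MISS, MISS, L1-HIT, L1-HIT, L1-HIT, L1-HIT, L1-HIT, MISS, MISS, VC-HIT, VC-HIT]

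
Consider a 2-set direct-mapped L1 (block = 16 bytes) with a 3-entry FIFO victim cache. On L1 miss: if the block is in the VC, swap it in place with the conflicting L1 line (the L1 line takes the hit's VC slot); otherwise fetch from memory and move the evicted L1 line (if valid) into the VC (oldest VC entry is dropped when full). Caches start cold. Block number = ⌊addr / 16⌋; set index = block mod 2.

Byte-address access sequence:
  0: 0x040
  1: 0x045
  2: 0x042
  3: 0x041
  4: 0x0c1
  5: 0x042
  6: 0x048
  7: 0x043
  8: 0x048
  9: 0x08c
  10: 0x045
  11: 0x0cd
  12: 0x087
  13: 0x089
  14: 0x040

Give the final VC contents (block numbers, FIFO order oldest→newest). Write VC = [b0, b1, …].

  [0] addr=0x40 blk=4 s=0: MISS | VC []
  [1] addr=0x45 blk=4 s=0: L1-HIT | VC []
  [2] addr=0x42 blk=4 s=0: L1-HIT | VC []
  [3] addr=0x41 blk=4 s=0: L1-HIT | VC []
  [4] addr=0xc1 blk=12 s=0: MISS | VC [4]
  [5] addr=0x42 blk=4 s=0: VC-HIT | VC [12]
  [6] addr=0x48 blk=4 s=0: L1-HIT | VC [12]
  [7] addr=0x43 blk=4 s=0: L1-HIT | VC [12]
  [8] addr=0x48 blk=4 s=0: L1-HIT | VC [12]
  [9] addr=0x8c blk=8 s=0: MISS | VC [12, 4]
  [10] addr=0x45 blk=4 s=0: VC-HIT | VC [12, 8]
  [11] addr=0xcd blk=12 s=0: VC-HIT | VC [4, 8]
  [12] addr=0x87 blk=8 s=0: VC-HIT | VC [4, 12]
  [13] addr=0x89 blk=8 s=0: L1-HIT | VC [4, 12]
  [14] addr=0x40 blk=4 s=0: VC-HIT | VC [8, 12]

VC = [8, 12]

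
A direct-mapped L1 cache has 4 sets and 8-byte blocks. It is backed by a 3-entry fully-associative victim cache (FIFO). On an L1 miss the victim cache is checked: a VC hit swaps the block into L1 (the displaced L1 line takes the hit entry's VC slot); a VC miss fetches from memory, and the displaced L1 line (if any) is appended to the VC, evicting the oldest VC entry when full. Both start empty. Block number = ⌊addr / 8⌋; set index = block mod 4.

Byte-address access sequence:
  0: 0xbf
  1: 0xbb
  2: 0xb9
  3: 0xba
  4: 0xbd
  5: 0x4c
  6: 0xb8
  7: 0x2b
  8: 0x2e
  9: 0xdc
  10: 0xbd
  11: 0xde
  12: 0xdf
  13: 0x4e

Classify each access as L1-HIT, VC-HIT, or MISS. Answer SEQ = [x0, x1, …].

#0 0xbf→b23/s3 MISS; vc=[]
#1 0xbb→b23/s3 L1-HIT; vc=[]
#2 0xb9→b23/s3 L1-HIT; vc=[]
#3 0xba→b23/s3 L1-HIT; vc=[]
#4 0xbd→b23/s3 L1-HIT; vc=[]
#5 0x4c→b9/s1 MISS; vc=[]
#6 0xb8→b23/s3 L1-HIT; vc=[]
#7 0x2b→b5/s1 MISS; vc=[9]
#8 0x2e→b5/s1 L1-HIT; vc=[9]
#9 0xdc→b27/s3 MISS; vc=[9,23]
#10 0xbd→b23/s3 VC-HIT; vc=[9,27]
#11 0xde→b27/s3 VC-HIT; vc=[9,23]
#12 0xdf→b27/s3 L1-HIT; vc=[9,23]
#13 0x4e→b9/s1 VC-HIT; vc=[5,23]

SEQ = [MISS, L1-HIT, L1-HIT, L1-HIT, L1-HIT, MISS, L1-HIT, MISS, L1-HIT, MISS, VC-HIT, VC-HIT, L1-HIT, VC-HIT]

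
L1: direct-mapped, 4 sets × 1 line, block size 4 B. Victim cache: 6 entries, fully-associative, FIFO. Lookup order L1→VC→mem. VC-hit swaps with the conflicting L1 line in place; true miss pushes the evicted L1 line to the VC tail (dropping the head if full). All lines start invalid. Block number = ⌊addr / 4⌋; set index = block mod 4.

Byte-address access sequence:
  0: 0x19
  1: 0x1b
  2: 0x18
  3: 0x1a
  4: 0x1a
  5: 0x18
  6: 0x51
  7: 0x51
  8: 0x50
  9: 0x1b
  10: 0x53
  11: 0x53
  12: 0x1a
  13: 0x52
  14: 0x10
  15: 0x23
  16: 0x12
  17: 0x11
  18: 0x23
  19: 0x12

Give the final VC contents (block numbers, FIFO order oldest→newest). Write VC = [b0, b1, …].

#0 0x19→b6/s2 MISS; vc=[]
#1 0x1b→b6/s2 L1-HIT; vc=[]
#2 0x18→b6/s2 L1-HIT; vc=[]
#3 0x1a→b6/s2 L1-HIT; vc=[]
#4 0x1a→b6/s2 L1-HIT; vc=[]
#5 0x18→b6/s2 L1-HIT; vc=[]
#6 0x51→b20/s0 MISS; vc=[]
#7 0x51→b20/s0 L1-HIT; vc=[]
#8 0x50→b20/s0 L1-HIT; vc=[]
#9 0x1b→b6/s2 L1-HIT; vc=[]
#10 0x53→b20/s0 L1-HIT; vc=[]
#11 0x53→b20/s0 L1-HIT; vc=[]
#12 0x1a→b6/s2 L1-HIT; vc=[]
#13 0x52→b20/s0 L1-HIT; vc=[]
#14 0x10→b4/s0 MISS; vc=[20]
#15 0x23→b8/s0 MISS; vc=[20,4]
#16 0x12→b4/s0 VC-HIT; vc=[20,8]
#17 0x11→b4/s0 L1-HIT; vc=[20,8]
#18 0x23→b8/s0 VC-HIT; vc=[20,4]
#19 0x12→b4/s0 VC-HIT; vc=[20,8]

VC = [20, 8]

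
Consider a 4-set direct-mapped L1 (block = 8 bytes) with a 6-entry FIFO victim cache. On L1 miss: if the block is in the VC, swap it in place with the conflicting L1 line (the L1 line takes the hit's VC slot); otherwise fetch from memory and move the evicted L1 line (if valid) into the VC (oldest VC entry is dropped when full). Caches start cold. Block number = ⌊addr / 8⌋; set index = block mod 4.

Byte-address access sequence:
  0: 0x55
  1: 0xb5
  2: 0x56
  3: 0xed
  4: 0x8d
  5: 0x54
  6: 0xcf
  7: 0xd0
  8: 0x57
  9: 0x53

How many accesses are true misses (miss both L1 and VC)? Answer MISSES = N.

MISSES = 6

0: 0x55 (blk 10, set 2) → MISS  vc=[]
1: 0xb5 (blk 22, set 2) → MISS  vc=[10]
2: 0x56 (blk 10, set 2) → VC-HIT  vc=[22]
3: 0xed (blk 29, set 1) → MISS  vc=[22]
4: 0x8d (blk 17, set 1) → MISS  vc=[22, 29]
5: 0x54 (blk 10, set 2) → L1-HIT  vc=[22, 29]
6: 0xcf (blk 25, set 1) → MISS  vc=[22, 29, 17]
7: 0xd0 (blk 26, set 2) → MISS  vc=[22, 29, 17, 10]
8: 0x57 (blk 10, set 2) → VC-HIT  vc=[22, 29, 17, 26]
9: 0x53 (blk 10, set 2) → L1-HIT  vc=[22, 29, 17, 26]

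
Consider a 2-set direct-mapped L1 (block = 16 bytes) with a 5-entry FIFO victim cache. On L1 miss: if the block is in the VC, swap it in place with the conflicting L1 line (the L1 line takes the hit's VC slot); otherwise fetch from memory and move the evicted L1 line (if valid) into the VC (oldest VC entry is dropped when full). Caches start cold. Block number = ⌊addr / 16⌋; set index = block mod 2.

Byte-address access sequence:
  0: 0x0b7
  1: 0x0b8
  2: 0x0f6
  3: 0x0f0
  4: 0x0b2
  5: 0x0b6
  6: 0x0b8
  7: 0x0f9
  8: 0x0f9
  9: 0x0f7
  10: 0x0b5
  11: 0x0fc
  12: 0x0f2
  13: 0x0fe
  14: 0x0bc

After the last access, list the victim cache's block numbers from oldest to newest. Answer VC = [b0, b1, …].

0: 0xb7 (blk 11, set 1) → MISS  vc=[]
1: 0xb8 (blk 11, set 1) → L1-HIT  vc=[]
2: 0xf6 (blk 15, set 1) → MISS  vc=[11]
3: 0xf0 (blk 15, set 1) → L1-HIT  vc=[11]
4: 0xb2 (blk 11, set 1) → VC-HIT  vc=[15]
5: 0xb6 (blk 11, set 1) → L1-HIT  vc=[15]
6: 0xb8 (blk 11, set 1) → L1-HIT  vc=[15]
7: 0xf9 (blk 15, set 1) → VC-HIT  vc=[11]
8: 0xf9 (blk 15, set 1) → L1-HIT  vc=[11]
9: 0xf7 (blk 15, set 1) → L1-HIT  vc=[11]
10: 0xb5 (blk 11, set 1) → VC-HIT  vc=[15]
11: 0xfc (blk 15, set 1) → VC-HIT  vc=[11]
12: 0xf2 (blk 15, set 1) → L1-HIT  vc=[11]
13: 0xfe (blk 15, set 1) → L1-HIT  vc=[11]
14: 0xbc (blk 11, set 1) → VC-HIT  vc=[15]

VC = [15]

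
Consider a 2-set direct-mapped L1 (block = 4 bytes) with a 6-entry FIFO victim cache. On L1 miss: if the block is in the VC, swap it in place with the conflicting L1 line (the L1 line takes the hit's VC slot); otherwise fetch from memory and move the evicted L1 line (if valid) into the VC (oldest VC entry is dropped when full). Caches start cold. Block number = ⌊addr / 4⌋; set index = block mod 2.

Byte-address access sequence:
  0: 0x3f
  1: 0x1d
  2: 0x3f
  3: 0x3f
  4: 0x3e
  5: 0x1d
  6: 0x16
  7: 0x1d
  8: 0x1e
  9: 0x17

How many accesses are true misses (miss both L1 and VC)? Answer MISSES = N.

0: 0x3f (blk 15, set 1) → MISS  vc=[]
1: 0x1d (blk 7, set 1) → MISS  vc=[15]
2: 0x3f (blk 15, set 1) → VC-HIT  vc=[7]
3: 0x3f (blk 15, set 1) → L1-HIT  vc=[7]
4: 0x3e (blk 15, set 1) → L1-HIT  vc=[7]
5: 0x1d (blk 7, set 1) → VC-HIT  vc=[15]
6: 0x16 (blk 5, set 1) → MISS  vc=[15, 7]
7: 0x1d (blk 7, set 1) → VC-HIT  vc=[15, 5]
8: 0x1e (blk 7, set 1) → L1-HIT  vc=[15, 5]
9: 0x17 (blk 5, set 1) → VC-HIT  vc=[15, 7]

MISSES = 3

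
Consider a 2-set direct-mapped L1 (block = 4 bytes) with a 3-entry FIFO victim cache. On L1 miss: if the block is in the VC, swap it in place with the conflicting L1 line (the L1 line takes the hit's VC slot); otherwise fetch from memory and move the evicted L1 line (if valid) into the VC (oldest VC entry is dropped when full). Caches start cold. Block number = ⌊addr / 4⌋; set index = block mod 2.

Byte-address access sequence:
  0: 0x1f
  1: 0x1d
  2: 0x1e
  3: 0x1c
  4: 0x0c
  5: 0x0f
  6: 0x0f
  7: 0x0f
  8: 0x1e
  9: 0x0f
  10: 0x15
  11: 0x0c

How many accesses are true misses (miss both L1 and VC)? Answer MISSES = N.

  [0] addr=0x1f blk=7 s=1: MISS | VC []
  [1] addr=0x1d blk=7 s=1: L1-HIT | VC []
  [2] addr=0x1e blk=7 s=1: L1-HIT | VC []
  [3] addr=0x1c blk=7 s=1: L1-HIT | VC []
  [4] addr=0xc blk=3 s=1: MISS | VC [7]
  [5] addr=0xf blk=3 s=1: L1-HIT | VC [7]
  [6] addr=0xf blk=3 s=1: L1-HIT | VC [7]
  [7] addr=0xf blk=3 s=1: L1-HIT | VC [7]
  [8] addr=0x1e blk=7 s=1: VC-HIT | VC [3]
  [9] addr=0xf blk=3 s=1: VC-HIT | VC [7]
  [10] addr=0x15 blk=5 s=1: MISS | VC [7, 3]
  [11] addr=0xc blk=3 s=1: VC-HIT | VC [7, 5]

MISSES = 3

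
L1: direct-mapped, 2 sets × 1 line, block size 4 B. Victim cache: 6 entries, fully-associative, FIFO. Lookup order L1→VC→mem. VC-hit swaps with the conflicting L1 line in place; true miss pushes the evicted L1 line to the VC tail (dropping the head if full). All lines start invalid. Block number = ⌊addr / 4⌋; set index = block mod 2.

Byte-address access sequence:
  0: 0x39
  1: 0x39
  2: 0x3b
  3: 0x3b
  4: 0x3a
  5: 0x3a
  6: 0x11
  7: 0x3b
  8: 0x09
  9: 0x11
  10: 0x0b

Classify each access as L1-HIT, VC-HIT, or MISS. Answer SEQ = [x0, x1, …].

#0 0x39→b14/s0 MISS; vc=[]
#1 0x39→b14/s0 L1-HIT; vc=[]
#2 0x3b→b14/s0 L1-HIT; vc=[]
#3 0x3b→b14/s0 L1-HIT; vc=[]
#4 0x3a→b14/s0 L1-HIT; vc=[]
#5 0x3a→b14/s0 L1-HIT; vc=[]
#6 0x11→b4/s0 MISS; vc=[14]
#7 0x3b→b14/s0 VC-HIT; vc=[4]
#8 0x9→b2/s0 MISS; vc=[4,14]
#9 0x11→b4/s0 VC-HIT; vc=[2,14]
#10 0xb→b2/s0 VC-HIT; vc=[4,14]

SEQ = [MISS, L1-HIT, L1-HIT, L1-HIT, L1-HIT, L1-HIT, MISS, VC-HIT, MISS, VC-HIT, VC-HIT]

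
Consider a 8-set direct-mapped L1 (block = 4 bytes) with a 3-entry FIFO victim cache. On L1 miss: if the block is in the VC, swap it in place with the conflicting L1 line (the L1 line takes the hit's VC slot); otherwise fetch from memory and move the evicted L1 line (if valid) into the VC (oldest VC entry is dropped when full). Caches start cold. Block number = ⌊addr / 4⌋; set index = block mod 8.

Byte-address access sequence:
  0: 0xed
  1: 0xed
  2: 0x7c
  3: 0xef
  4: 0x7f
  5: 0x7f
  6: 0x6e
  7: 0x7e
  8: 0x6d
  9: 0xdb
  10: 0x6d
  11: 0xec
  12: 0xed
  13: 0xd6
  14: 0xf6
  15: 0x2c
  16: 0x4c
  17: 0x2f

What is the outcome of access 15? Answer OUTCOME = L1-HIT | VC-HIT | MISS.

OUTCOME = MISS

#0 0xed→b59/s3 MISS; vc=[]
#1 0xed→b59/s3 L1-HIT; vc=[]
#2 0x7c→b31/s7 MISS; vc=[]
#3 0xef→b59/s3 L1-HIT; vc=[]
#4 0x7f→b31/s7 L1-HIT; vc=[]
#5 0x7f→b31/s7 L1-HIT; vc=[]
#6 0x6e→b27/s3 MISS; vc=[59]
#7 0x7e→b31/s7 L1-HIT; vc=[59]
#8 0x6d→b27/s3 L1-HIT; vc=[59]
#9 0xdb→b54/s6 MISS; vc=[59]
#10 0x6d→b27/s3 L1-HIT; vc=[59]
#11 0xec→b59/s3 VC-HIT; vc=[27]
#12 0xed→b59/s3 L1-HIT; vc=[27]
#13 0xd6→b53/s5 MISS; vc=[27]
#14 0xf6→b61/s5 MISS; vc=[27,53]
#15 0x2c→b11/s3 MISS; vc=[27,53,59]
#16 0x4c→b19/s3 MISS; vc=[53,59,11]
#17 0x2f→b11/s3 VC-HIT; vc=[53,59,19]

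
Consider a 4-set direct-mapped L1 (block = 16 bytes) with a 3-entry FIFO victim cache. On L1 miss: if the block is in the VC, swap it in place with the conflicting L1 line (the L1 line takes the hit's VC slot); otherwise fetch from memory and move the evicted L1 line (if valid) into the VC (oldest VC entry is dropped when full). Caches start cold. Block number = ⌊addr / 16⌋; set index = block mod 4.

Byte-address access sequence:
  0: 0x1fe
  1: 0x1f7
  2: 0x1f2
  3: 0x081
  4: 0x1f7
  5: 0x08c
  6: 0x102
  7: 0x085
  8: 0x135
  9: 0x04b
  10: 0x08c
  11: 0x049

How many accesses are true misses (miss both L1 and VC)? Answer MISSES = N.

MISSES = 5

  [0] addr=0x1fe blk=31 s=3: MISS | VC []
  [1] addr=0x1f7 blk=31 s=3: L1-HIT | VC []
  [2] addr=0x1f2 blk=31 s=3: L1-HIT | VC []
  [3] addr=0x81 blk=8 s=0: MISS | VC []
  [4] addr=0x1f7 blk=31 s=3: L1-HIT | VC []
  [5] addr=0x8c blk=8 s=0: L1-HIT | VC []
  [6] addr=0x102 blk=16 s=0: MISS | VC [8]
  [7] addr=0x85 blk=8 s=0: VC-HIT | VC [16]
  [8] addr=0x135 blk=19 s=3: MISS | VC [16, 31]
  [9] addr=0x4b blk=4 s=0: MISS | VC [16, 31, 8]
  [10] addr=0x8c blk=8 s=0: VC-HIT | VC [16, 31, 4]
  [11] addr=0x49 blk=4 s=0: VC-HIT | VC [16, 31, 8]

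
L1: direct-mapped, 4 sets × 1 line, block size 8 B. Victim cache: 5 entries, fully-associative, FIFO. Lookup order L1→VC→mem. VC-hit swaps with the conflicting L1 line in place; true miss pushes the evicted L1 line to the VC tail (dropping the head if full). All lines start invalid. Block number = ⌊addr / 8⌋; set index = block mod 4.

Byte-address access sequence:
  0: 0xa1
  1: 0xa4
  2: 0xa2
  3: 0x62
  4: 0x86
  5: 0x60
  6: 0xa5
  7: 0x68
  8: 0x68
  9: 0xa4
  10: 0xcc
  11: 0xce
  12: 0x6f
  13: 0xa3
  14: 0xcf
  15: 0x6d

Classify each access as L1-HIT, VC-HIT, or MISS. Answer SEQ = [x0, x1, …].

SEQ = [MISS, L1-HIT, L1-HIT, MISS, MISS, VC-HIT, VC-HIT, MISS, L1-HIT, L1-HIT, MISS, L1-HIT, VC-HIT, L1-HIT, VC-HIT, VC-HIT]

#0 0xa1→b20/s0 MISS; vc=[]
#1 0xa4→b20/s0 L1-HIT; vc=[]
#2 0xa2→b20/s0 L1-HIT; vc=[]
#3 0x62→b12/s0 MISS; vc=[20]
#4 0x86→b16/s0 MISS; vc=[20,12]
#5 0x60→b12/s0 VC-HIT; vc=[20,16]
#6 0xa5→b20/s0 VC-HIT; vc=[12,16]
#7 0x68→b13/s1 MISS; vc=[12,16]
#8 0x68→b13/s1 L1-HIT; vc=[12,16]
#9 0xa4→b20/s0 L1-HIT; vc=[12,16]
#10 0xcc→b25/s1 MISS; vc=[12,16,13]
#11 0xce→b25/s1 L1-HIT; vc=[12,16,13]
#12 0x6f→b13/s1 VC-HIT; vc=[12,16,25]
#13 0xa3→b20/s0 L1-HIT; vc=[12,16,25]
#14 0xcf→b25/s1 VC-HIT; vc=[12,16,13]
#15 0x6d→b13/s1 VC-HIT; vc=[12,16,25]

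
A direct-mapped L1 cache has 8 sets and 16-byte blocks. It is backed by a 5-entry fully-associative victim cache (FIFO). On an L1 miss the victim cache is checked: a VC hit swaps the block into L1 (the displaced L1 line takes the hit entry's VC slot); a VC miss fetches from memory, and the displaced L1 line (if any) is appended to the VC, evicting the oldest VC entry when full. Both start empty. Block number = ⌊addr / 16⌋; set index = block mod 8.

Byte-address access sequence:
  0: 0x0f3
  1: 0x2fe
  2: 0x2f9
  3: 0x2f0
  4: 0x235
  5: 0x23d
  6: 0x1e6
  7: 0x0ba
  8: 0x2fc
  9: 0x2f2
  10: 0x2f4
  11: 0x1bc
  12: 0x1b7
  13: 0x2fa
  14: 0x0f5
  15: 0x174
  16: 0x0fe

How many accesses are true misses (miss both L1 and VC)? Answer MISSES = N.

MISSES = 7

#0 0xf3→b15/s7 MISS; vc=[]
#1 0x2fe→b47/s7 MISS; vc=[15]
#2 0x2f9→b47/s7 L1-HIT; vc=[15]
#3 0x2f0→b47/s7 L1-HIT; vc=[15]
#4 0x235→b35/s3 MISS; vc=[15]
#5 0x23d→b35/s3 L1-HIT; vc=[15]
#6 0x1e6→b30/s6 MISS; vc=[15]
#7 0xba→b11/s3 MISS; vc=[15,35]
#8 0x2fc→b47/s7 L1-HIT; vc=[15,35]
#9 0x2f2→b47/s7 L1-HIT; vc=[15,35]
#10 0x2f4→b47/s7 L1-HIT; vc=[15,35]
#11 0x1bc→b27/s3 MISS; vc=[15,35,11]
#12 0x1b7→b27/s3 L1-HIT; vc=[15,35,11]
#13 0x2fa→b47/s7 L1-HIT; vc=[15,35,11]
#14 0xf5→b15/s7 VC-HIT; vc=[47,35,11]
#15 0x174→b23/s7 MISS; vc=[47,35,11,15]
#16 0xfe→b15/s7 VC-HIT; vc=[47,35,11,23]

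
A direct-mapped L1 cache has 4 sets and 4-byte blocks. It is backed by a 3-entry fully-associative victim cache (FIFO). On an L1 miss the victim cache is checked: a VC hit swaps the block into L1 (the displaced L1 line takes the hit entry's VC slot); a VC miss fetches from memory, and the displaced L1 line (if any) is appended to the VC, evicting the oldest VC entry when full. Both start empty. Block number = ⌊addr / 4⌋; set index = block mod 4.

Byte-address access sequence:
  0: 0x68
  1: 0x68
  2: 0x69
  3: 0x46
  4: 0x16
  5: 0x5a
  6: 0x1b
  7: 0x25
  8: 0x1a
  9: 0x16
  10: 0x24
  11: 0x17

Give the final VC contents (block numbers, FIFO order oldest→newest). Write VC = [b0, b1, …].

VC = [26, 22, 9]

0: 0x68 (blk 26, set 2) → MISS  vc=[]
1: 0x68 (blk 26, set 2) → L1-HIT  vc=[]
2: 0x69 (blk 26, set 2) → L1-HIT  vc=[]
3: 0x46 (blk 17, set 1) → MISS  vc=[]
4: 0x16 (blk 5, set 1) → MISS  vc=[17]
5: 0x5a (blk 22, set 2) → MISS  vc=[17, 26]
6: 0x1b (blk 6, set 2) → MISS  vc=[17, 26, 22]
7: 0x25 (blk 9, set 1) → MISS  vc=[26, 22, 5]
8: 0x1a (blk 6, set 2) → L1-HIT  vc=[26, 22, 5]
9: 0x16 (blk 5, set 1) → VC-HIT  vc=[26, 22, 9]
10: 0x24 (blk 9, set 1) → VC-HIT  vc=[26, 22, 5]
11: 0x17 (blk 5, set 1) → VC-HIT  vc=[26, 22, 9]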